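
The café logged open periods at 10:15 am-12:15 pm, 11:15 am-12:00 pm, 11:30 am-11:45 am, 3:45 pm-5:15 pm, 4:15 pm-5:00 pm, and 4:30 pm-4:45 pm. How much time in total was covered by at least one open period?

3 h 30 min

Merged: 10:15 am–12:15 pm, 3:45 pm–5:15 pm.
Lengths: 2 h + 1 h 30 min = 3 h 30 min.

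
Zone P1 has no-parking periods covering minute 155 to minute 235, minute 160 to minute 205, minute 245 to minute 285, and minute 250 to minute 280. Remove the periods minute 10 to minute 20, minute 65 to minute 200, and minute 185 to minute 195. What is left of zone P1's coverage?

First set merges to minute 155 to minute 235, minute 245 to minute 285.
Second set merges to minute 10 to minute 20, minute 65 to minute 200.
minute 155 to minute 235 \ B = minute 200 to minute 235.
minute 245 to minute 285: nothing removed.

minute 200 to minute 235, minute 245 to minute 285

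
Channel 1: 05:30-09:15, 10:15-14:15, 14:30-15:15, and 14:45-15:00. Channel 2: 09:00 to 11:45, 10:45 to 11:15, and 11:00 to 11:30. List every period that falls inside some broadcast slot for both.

Merge the first list: 05:30-09:15, 10:15-14:15, 14:30-15:15.
Merge the second list: 09:00-11:45.
05:30-09:15 meets the second set on 09:00-09:15.
10:15-14:15 meets the second set on 10:15-11:45.
14:30-15:15: no overlap with the second set.

09:00-09:15, 10:15-11:45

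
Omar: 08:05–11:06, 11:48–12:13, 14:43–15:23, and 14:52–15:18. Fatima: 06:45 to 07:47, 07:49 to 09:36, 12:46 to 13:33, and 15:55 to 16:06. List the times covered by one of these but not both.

06:45–07:47, 07:49–08:05, 09:36–11:06, 11:48–12:13, 12:46–13:33, 14:43–15:23, 15:55–16:06

A, merged: 08:05–11:06, 11:48–12:13, 14:43–15:23.
Only in the first: 09:36–11:06, 11:48–12:13, 14:43–15:23.
Only in the second: 06:45–07:47, 07:49–08:05, 12:46–13:33, 15:55–16:06.
Together these are the periods covered by exactly one.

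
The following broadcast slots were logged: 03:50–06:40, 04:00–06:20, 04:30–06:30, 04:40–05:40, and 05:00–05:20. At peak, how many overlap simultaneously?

Walk the sorted start/end points keeping a running depth.
The depth first hits 5 at 05:00.

5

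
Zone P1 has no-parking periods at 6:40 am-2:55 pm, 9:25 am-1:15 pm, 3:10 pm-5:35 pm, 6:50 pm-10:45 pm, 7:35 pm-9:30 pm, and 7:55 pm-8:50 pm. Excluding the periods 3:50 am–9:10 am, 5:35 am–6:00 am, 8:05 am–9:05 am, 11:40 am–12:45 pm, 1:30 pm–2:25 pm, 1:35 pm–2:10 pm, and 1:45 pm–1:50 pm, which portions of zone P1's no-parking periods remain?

First set merges to 6:40 am-2:55 pm, 3:10 pm-5:35 pm, 6:50 pm-10:45 pm.
Second set merges to 3:50 am-9:10 am, 11:40 am-12:45 pm, 1:30 pm-2:25 pm.
6:40 am-2:55 pm minus B → 9:10 am-11:40 am, 12:45 pm-1:30 pm, 2:25 pm-2:55 pm.
3:10 pm-5:35 pm: no B overlap → unchanged.
6:50 pm-10:45 pm: no B overlap → unchanged.

9:10 am-11:40 am, 12:45 pm-1:30 pm, 2:25 pm-2:55 pm, 3:10 pm-5:35 pm, 6:50 pm-10:45 pm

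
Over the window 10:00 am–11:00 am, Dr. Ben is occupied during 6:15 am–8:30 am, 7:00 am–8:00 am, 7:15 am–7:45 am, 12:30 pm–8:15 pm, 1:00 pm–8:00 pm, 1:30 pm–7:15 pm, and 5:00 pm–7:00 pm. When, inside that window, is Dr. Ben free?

The merged coverage is 6:15 am–8:30 am, 12:30 pm–8:15 pm.
Uncovered inside 10:00 am–11:00 am: 10:00 am–11:00 am.

10:00 am–11:00 am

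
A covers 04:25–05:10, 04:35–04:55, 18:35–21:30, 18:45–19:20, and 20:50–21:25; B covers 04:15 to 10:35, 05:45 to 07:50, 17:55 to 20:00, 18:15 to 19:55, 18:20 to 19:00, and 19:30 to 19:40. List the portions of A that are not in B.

20:00–21:30

First set merges to 04:25–05:10, 18:35–21:30.
Second set merges to 04:15–10:35, 17:55–20:00.
04:25–05:10 lies entirely inside B → drops out.
18:35–21:30 with B removed leaves 20:00–21:30.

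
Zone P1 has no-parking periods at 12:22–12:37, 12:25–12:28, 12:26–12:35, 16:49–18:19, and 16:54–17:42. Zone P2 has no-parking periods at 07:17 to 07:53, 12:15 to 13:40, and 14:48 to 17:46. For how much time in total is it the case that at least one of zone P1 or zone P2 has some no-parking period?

A, merged: 12:22–12:37, 16:49–18:19.
A ∪ B = 07:17–07:53, 12:15–13:40, 14:48–18:19.
Total: 36 min + 1 h 25 min + 3 h 31 min = 5 h 32 min.

5 h 32 min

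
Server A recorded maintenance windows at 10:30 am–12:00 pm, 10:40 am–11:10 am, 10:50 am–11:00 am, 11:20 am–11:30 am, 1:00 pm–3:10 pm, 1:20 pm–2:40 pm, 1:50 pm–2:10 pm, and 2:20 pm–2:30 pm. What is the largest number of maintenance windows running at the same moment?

Sweep endpoints in order; track running count of active intervals.
Peak of 3 reached at 10:50 am.

3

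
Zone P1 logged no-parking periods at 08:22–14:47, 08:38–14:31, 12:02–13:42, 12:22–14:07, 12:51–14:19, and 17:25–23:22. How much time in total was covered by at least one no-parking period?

Merged: 08:22-14:47, 17:25-23:22.
Lengths: 6 h 25 min + 5 h 57 min = 12 h 22 min.

12 h 22 min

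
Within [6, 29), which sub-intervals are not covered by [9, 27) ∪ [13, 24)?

Covered (merged): [9, 27).
Complement within [6, 29): [6, 9), [27, 29).

[6, 9) ∪ [27, 29)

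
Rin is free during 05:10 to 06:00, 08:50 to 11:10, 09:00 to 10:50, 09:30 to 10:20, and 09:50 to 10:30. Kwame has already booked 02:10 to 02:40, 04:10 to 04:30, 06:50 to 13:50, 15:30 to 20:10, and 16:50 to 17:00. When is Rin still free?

A, merged: 05:10–06:00, 08:50–11:10.
B, merged: 02:10–02:40, 04:10–04:30, 06:50–13:50, 15:30–20:10.
05:10–06:00 is untouched.
08:50–11:10 lies entirely inside B → drops out.

05:10–06:00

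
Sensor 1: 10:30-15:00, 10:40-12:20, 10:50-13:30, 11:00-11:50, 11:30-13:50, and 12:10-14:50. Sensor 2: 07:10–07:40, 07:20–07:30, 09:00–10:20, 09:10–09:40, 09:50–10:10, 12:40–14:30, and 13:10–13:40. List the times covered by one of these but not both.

07:10-07:40, 09:00-10:20, 10:30-12:40, 14:30-15:00

First set merges to 10:30-15:00.
Second set merges to 07:10-07:40, 09:00-10:20, 12:40-14:30.
Only in the first: 10:30-12:40, 14:30-15:00.
Only in the second: 07:10-07:40, 09:00-10:20.
Together these are the periods covered by exactly one.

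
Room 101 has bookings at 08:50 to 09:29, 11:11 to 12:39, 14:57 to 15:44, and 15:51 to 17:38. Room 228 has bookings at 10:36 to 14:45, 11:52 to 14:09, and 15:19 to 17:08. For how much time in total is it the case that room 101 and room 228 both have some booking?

3 h 10 min

B, merged: 10:36–14:45, 15:19–17:08.
A ∩ B = 11:11–12:39, 15:19–15:44, 15:51–17:08.
Total: 1 h 28 min + 25 min + 1 h 17 min = 3 h 10 min.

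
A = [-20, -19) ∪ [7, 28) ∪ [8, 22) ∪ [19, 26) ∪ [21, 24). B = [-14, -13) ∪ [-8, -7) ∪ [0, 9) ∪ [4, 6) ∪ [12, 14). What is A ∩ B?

A, merged: [-20, -19), [7, 28).
B, merged: [-14, -13), [-8, -7), [0, 9), [12, 14).
[-20, -19) meets no B interval.
[7, 28) ∩ B → [7, 9), [12, 14).

[7, 9) ∪ [12, 14)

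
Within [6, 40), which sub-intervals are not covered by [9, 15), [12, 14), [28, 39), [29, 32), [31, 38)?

[6, 9) ∪ [15, 28) ∪ [39, 40)

Covered (merged): [9, 15), [28, 39).
Uncovered inside [6, 40): [6, 9), [15, 28), [39, 40).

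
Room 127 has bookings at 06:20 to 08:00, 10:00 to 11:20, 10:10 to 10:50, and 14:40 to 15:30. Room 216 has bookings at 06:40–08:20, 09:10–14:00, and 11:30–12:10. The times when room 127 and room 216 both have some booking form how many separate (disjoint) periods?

A, merged: 06:20–08:00, 10:00–11:20, 14:40–15:30.
B, merged: 06:40–08:20, 09:10–14:00.
A ∩ B = 06:40–08:00, 10:00–11:20.
That is 2 disjoint pieces.

2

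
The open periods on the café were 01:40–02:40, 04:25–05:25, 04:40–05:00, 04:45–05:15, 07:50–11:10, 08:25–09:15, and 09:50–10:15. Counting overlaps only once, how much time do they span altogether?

Merged: 01:40–02:40, 04:25–05:25, 07:50–11:10.
Lengths: 1 h + 1 h + 3 h 20 min = 5 h 20 min.

5 h 20 min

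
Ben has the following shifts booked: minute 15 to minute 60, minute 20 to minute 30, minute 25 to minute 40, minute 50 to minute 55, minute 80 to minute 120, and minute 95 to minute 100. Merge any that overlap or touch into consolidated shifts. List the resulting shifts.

minute 15 to minute 60, minute 80 to minute 120

minute 20 to minute 30 overlaps/touches minute 15 to minute 60 → extend to minute 15 to minute 60.
minute 25 to minute 40 overlaps/touches minute 15 to minute 60 → extend to minute 15 to minute 60.
minute 50 to minute 55 overlaps/touches minute 15 to minute 60 → extend to minute 15 to minute 60.
minute 80 to minute 120 is disjoint → start new block.
minute 95 to minute 100 overlaps/touches minute 80 to minute 120 → extend to minute 80 to minute 120.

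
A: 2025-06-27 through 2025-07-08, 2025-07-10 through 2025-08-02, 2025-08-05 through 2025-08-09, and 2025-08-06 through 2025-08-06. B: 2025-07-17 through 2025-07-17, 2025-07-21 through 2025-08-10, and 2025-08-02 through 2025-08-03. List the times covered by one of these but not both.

2025-06-27 through 2025-07-08, 2025-07-10 through 2025-07-16, 2025-07-18 through 2025-07-20, 2025-08-03 through 2025-08-04, 2025-08-10 through 2025-08-10

Merge the first list: 2025-06-27 through 2025-07-08, 2025-07-10 through 2025-08-02, 2025-08-05 through 2025-08-09.
Merge the second list: 2025-07-17 through 2025-07-17, 2025-07-21 through 2025-08-10.
A but not B: 2025-06-27 through 2025-07-08, 2025-07-10 through 2025-07-16, 2025-07-18 through 2025-07-20.
B but not A: 2025-08-03 through 2025-08-04, 2025-08-10 through 2025-08-10.
Combining gives A △ B.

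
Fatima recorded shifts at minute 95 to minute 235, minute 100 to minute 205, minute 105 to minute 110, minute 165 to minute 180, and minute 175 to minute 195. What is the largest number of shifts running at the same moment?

At minute 175, 4 of the intervals are simultaneously active.
No point has more.

4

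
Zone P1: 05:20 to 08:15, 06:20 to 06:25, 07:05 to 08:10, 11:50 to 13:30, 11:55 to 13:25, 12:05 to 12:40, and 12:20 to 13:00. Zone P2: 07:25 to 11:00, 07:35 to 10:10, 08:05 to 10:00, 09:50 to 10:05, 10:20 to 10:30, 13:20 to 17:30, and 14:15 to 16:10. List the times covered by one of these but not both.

Merge the first list: 05:20–08:15, 11:50–13:30.
Merge the second list: 07:25–11:00, 13:20–17:30.
Only in the first: 05:20–07:25, 11:50–13:20.
Only in the second: 08:15–11:00, 13:30–17:30.
Together these are the periods covered by exactly one.

05:20–07:25, 08:15–11:00, 11:50–13:20, 13:30–17:30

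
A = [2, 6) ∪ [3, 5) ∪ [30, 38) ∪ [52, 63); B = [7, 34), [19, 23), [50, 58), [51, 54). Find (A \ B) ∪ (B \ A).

Merge the first list: [2, 6), [30, 38), [52, 63).
Merge the second list: [7, 34), [50, 58).
Only in the first: [2, 6), [34, 38), [58, 63).
Only in the second: [7, 30), [50, 52).
Together these are the periods covered by exactly one.

[2, 6) ∪ [7, 30) ∪ [34, 38) ∪ [50, 52) ∪ [58, 63)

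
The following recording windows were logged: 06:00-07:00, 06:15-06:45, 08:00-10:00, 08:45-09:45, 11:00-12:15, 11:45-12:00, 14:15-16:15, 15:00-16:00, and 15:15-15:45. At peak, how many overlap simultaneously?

At 15:15, 3 of the intervals are simultaneously active.
No point has more.

3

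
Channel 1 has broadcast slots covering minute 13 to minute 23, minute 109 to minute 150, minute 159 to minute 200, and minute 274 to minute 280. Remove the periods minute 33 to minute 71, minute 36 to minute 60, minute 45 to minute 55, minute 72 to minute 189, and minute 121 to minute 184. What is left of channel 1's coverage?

minute 13 to minute 23, minute 189 to minute 200, minute 274 to minute 280

Second set merges to minute 33 to minute 71, minute 72 to minute 189.
minute 13 to minute 23: no B overlap → unchanged.
minute 109 to minute 150: fully covered by B → removed.
minute 159 to minute 200 minus B → minute 189 to minute 200.
minute 274 to minute 280: no B overlap → unchanged.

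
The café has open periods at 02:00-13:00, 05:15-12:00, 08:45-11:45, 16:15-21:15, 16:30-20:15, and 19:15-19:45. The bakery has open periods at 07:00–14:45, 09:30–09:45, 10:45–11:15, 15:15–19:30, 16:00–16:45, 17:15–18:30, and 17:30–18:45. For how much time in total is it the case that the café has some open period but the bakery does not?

Merge the first list: 02:00-13:00, 16:15-21:15.
Merge the second list: 07:00-14:45, 15:15-19:30.
A \ B = 02:00-07:00, 19:30-21:15.
Total: 5 h + 1 h 45 min = 6 h 45 min.

6 h 45 min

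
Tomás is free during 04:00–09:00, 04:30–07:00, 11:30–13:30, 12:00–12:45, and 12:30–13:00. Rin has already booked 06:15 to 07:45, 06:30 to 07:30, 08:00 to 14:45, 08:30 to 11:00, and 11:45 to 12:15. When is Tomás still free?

04:00-06:15, 07:45-08:00

First set merges to 04:00-09:00, 11:30-13:30.
Second set merges to 06:15-07:45, 08:00-14:45.
04:00-09:00 minus B → 04:00-06:15, 07:45-08:00.
11:30-13:30: fully covered by B → removed.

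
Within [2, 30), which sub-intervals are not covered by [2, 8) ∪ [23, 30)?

[8, 23)

After merging, the occupied span is [2, 8), [23, 30).
Gaps within [2, 30): [8, 23).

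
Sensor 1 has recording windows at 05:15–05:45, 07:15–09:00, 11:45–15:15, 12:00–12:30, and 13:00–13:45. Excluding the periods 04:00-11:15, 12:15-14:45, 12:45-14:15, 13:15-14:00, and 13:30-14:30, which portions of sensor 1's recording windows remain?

11:45–12:15, 14:45–15:15

A, merged: 05:15–05:45, 07:15–09:00, 11:45–15:15.
B, merged: 04:00–11:15, 12:15–14:45.
05:15–05:45 lies entirely inside B → drops out.
07:15–09:00 lies entirely inside B → drops out.
11:45–15:15 with B removed leaves 11:45–12:15, 14:45–15:15.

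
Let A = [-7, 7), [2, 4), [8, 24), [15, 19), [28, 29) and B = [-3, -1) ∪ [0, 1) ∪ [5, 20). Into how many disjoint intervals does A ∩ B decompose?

Merge the first list: [-7, 7), [8, 24), [28, 29).
A ∩ B = [-3, -1), [0, 1), [5, 7), [8, 20).
That is 4 disjoint pieces.

4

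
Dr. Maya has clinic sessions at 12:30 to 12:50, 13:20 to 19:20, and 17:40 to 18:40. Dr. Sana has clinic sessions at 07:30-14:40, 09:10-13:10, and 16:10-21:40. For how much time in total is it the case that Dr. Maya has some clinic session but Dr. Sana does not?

1 h 30 min

A, merged: 12:30–12:50, 13:20–19:20.
B, merged: 07:30–14:40, 16:10–21:40.
A \ B = 14:40–16:10.
Total: 1 h 30 min.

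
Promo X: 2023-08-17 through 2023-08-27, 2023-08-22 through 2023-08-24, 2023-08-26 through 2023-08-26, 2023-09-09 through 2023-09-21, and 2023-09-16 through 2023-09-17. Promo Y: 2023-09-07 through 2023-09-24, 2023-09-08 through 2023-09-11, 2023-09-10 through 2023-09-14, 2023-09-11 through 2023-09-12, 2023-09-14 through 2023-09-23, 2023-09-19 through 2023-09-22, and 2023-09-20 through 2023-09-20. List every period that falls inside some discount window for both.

2023-09-09 through 2023-09-21

A, merged: 2023-08-17 through 2023-08-27, 2023-09-09 through 2023-09-21.
B, merged: 2023-09-07 through 2023-09-24.
2023-08-17 through 2023-08-27: no overlap with the second set.
2023-09-09 through 2023-09-21 meets the second set on 2023-09-09 through 2023-09-21.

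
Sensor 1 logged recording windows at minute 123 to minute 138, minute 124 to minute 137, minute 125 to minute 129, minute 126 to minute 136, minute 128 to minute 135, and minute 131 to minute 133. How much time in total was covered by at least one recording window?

Merged: minute 123 to minute 138.
Length: 15 minutes.

15 minutes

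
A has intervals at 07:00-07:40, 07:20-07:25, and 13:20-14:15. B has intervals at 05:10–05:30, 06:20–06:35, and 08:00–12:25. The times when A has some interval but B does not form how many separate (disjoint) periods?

A, merged: 07:00-07:40, 13:20-14:15.
A \ B = 07:00-07:40, 13:20-14:15.
That is 2 disjoint pieces.

2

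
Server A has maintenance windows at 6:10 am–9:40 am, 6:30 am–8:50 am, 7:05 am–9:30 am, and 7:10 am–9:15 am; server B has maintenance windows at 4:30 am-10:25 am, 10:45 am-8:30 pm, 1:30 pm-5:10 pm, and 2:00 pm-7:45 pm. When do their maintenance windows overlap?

6:10 am-9:40 am

Merge the first list: 6:10 am-9:40 am.
Merge the second list: 4:30 am-10:25 am, 10:45 am-8:30 pm.
6:10 am-9:40 am overlaps B on 6:10 am-9:40 am.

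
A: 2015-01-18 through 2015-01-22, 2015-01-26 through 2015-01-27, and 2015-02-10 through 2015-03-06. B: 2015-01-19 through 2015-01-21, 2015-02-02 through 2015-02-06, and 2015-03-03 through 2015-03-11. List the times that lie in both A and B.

2015-01-18 through 2015-01-22 meets the second set on 2015-01-19 through 2015-01-21.
2015-01-26 through 2015-01-27: no overlap with the second set.
2015-02-10 through 2015-03-06 meets the second set on 2015-03-03 through 2015-03-06.

2015-01-19 through 2015-01-21, 2015-03-03 through 2015-03-06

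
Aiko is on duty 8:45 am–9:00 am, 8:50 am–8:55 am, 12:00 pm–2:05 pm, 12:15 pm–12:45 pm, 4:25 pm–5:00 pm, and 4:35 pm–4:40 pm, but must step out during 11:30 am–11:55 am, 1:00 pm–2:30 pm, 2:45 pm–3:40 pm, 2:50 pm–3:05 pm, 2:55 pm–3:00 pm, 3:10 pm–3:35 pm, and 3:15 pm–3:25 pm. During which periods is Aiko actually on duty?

8:45 am-9:00 am, 12:00 pm-1:00 pm, 4:25 pm-5:00 pm

Merge the first list: 8:45 am-9:00 am, 12:00 pm-2:05 pm, 4:25 pm-5:00 pm.
Merge the second list: 11:30 am-11:55 am, 1:00 pm-2:30 pm, 2:45 pm-3:40 pm.
8:45 am-9:00 am is untouched.
12:00 pm-2:05 pm with B removed leaves 12:00 pm-1:00 pm.
4:25 pm-5:00 pm is untouched.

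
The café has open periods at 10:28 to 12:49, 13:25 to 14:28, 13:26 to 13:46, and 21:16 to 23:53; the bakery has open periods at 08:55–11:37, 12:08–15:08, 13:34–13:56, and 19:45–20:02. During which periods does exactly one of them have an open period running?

08:55–10:28, 11:37–12:08, 12:49–13:25, 14:28–15:08, 19:45–20:02, 21:16–23:53

A, merged: 10:28–12:49, 13:25–14:28, 21:16–23:53.
B, merged: 08:55–11:37, 12:08–15:08, 19:45–20:02.
A but not B: 11:37–12:08, 21:16–23:53.
B but not A: 08:55–10:28, 12:49–13:25, 14:28–15:08, 19:45–20:02.
Combining gives A △ B.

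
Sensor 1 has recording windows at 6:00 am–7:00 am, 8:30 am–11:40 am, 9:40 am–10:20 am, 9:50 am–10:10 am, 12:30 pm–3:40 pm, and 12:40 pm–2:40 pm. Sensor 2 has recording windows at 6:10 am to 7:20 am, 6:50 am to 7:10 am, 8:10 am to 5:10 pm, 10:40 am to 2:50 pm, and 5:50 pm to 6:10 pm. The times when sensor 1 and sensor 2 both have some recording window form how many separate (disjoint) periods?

3

First set merges to 6:00 am-7:00 am, 8:30 am-11:40 am, 12:30 pm-3:40 pm.
Second set merges to 6:10 am-7:20 am, 8:10 am-5:10 pm, 5:50 pm-6:10 pm.
A ∩ B = 6:10 am-7:00 am, 8:30 am-11:40 am, 12:30 pm-3:40 pm.
That is 3 disjoint pieces.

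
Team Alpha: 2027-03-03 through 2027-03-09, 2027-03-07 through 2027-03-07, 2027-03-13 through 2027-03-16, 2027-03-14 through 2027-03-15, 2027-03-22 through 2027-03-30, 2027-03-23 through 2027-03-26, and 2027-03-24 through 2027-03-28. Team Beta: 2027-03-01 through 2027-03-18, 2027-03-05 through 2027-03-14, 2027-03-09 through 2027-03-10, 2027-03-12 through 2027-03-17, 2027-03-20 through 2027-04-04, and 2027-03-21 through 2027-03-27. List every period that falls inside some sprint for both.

A, merged: 2027-03-03 through 2027-03-09, 2027-03-13 through 2027-03-16, 2027-03-22 through 2027-03-30.
B, merged: 2027-03-01 through 2027-03-18, 2027-03-20 through 2027-04-04.
2027-03-03 through 2027-03-09 meets the second set on 2027-03-03 through 2027-03-09.
2027-03-13 through 2027-03-16 meets the second set on 2027-03-13 through 2027-03-16.
2027-03-22 through 2027-03-30 meets the second set on 2027-03-22 through 2027-03-30.

2027-03-03 through 2027-03-09, 2027-03-13 through 2027-03-16, 2027-03-22 through 2027-03-30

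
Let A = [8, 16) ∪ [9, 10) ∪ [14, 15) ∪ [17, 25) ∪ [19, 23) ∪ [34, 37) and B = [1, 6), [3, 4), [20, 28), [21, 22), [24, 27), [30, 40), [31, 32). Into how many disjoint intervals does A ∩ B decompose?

A, merged: [8, 16), [17, 25), [34, 37).
B, merged: [1, 6), [20, 28), [30, 40).
A ∩ B = [20, 25), [34, 37).
That is 2 disjoint pieces.

2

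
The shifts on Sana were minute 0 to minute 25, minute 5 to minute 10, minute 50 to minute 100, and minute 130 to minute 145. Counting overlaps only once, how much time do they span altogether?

90 minutes

Merged: minute 0 to minute 25, minute 50 to minute 100, minute 130 to minute 145.
Lengths: 25 minutes + 50 minutes + 15 minutes = 90 minutes.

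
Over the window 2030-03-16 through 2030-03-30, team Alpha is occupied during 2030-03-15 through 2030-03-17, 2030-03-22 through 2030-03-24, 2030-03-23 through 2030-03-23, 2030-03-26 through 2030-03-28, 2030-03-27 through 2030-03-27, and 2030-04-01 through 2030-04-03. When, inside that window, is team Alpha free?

2030-03-18 through 2030-03-21, 2030-03-25 through 2030-03-25, 2030-03-29 through 2030-03-30

The merged coverage is 2030-03-15 through 2030-03-17, 2030-03-22 through 2030-03-24, 2030-03-26 through 2030-03-28, 2030-04-01 through 2030-04-03.
Gaps within 2030-03-16 through 2030-03-30: 2030-03-18 through 2030-03-21, 2030-03-25 through 2030-03-25, 2030-03-29 through 2030-03-30.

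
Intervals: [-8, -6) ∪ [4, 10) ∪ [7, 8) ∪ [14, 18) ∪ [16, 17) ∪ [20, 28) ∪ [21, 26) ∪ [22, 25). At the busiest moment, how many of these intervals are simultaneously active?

Walk the sorted start/end points keeping a running depth.
The depth first hits 3 at 22.

3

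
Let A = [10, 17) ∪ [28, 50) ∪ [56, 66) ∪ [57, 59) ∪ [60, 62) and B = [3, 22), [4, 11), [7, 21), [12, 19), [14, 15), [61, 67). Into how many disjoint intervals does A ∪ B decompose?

3

A, merged: [10, 17), [28, 50), [56, 66).
B, merged: [3, 22), [61, 67).
A ∪ B = [3, 22), [28, 50), [56, 67).
That is 3 disjoint pieces.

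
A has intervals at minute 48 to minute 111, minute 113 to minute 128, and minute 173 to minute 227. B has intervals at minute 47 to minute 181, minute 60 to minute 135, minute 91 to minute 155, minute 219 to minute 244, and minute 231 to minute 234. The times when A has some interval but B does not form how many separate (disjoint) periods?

1

Second set merges to minute 47 to minute 181, minute 219 to minute 244.
A \ B = minute 181 to minute 219.
That is 1 disjoint piece.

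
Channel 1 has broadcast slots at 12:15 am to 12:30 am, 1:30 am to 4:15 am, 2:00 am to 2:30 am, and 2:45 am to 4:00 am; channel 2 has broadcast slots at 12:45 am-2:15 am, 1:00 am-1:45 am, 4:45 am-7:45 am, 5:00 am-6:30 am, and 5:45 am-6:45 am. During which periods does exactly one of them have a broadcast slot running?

12:15 am-12:30 am, 12:45 am-1:30 am, 2:15 am-4:15 am, 4:45 am-7:45 am

Merge the first list: 12:15 am-12:30 am, 1:30 am-4:15 am.
Merge the second list: 12:45 am-2:15 am, 4:45 am-7:45 am.
A but not B: 12:15 am-12:30 am, 2:15 am-4:15 am.
B but not A: 12:45 am-1:30 am, 4:45 am-7:45 am.
Combining gives A △ B.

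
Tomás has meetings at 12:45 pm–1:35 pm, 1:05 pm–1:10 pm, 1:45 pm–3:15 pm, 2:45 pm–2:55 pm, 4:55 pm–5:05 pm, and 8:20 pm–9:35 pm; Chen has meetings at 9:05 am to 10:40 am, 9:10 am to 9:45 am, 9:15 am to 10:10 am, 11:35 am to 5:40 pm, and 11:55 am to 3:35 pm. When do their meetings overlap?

12:45 pm-1:35 pm, 1:45 pm-3:15 pm, 4:55 pm-5:05 pm

A, merged: 12:45 pm-1:35 pm, 1:45 pm-3:15 pm, 4:55 pm-5:05 pm, 8:20 pm-9:35 pm.
B, merged: 9:05 am-10:40 am, 11:35 am-5:40 pm.
12:45 pm-1:35 pm overlaps B on 12:45 pm-1:35 pm.
1:45 pm-3:15 pm overlaps B on 1:45 pm-3:15 pm.
4:55 pm-5:05 pm overlaps B on 4:55 pm-5:05 pm.
8:20 pm-9:35 pm falls entirely outside B.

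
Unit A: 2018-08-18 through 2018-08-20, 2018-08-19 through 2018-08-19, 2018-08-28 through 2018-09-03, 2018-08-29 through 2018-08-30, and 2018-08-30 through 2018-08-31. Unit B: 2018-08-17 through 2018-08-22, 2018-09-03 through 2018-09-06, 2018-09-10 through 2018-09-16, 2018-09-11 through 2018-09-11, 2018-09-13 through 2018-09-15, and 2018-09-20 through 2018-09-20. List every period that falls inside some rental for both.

2018-08-18 through 2018-08-20, 2018-09-03 through 2018-09-03

A, merged: 2018-08-18 through 2018-08-20, 2018-08-28 through 2018-09-03.
B, merged: 2018-08-17 through 2018-08-22, 2018-09-03 through 2018-09-06, 2018-09-10 through 2018-09-16, 2018-09-20 through 2018-09-20.
2018-08-18 through 2018-08-20 meets the second set on 2018-08-18 through 2018-08-20.
2018-08-28 through 2018-09-03 meets the second set on 2018-09-03 through 2018-09-03.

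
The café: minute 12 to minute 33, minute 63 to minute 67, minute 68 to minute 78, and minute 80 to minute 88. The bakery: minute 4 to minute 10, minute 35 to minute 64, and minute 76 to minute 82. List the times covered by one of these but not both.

Only in the first: minute 12 to minute 33, minute 64 to minute 67, minute 68 to minute 76, minute 82 to minute 88.
Only in the second: minute 4 to minute 10, minute 35 to minute 63, minute 78 to minute 80.
Together these are the periods covered by exactly one.

minute 4 to minute 10, minute 12 to minute 33, minute 35 to minute 63, minute 64 to minute 67, minute 68 to minute 76, minute 78 to minute 80, minute 82 to minute 88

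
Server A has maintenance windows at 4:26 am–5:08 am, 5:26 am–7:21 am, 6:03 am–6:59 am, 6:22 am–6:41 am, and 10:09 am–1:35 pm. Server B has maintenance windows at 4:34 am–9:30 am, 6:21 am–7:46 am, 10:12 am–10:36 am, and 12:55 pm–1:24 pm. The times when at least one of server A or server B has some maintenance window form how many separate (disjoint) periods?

2

Merge the first list: 4:26 am–5:08 am, 5:26 am–7:21 am, 10:09 am–1:35 pm.
Merge the second list: 4:34 am–9:30 am, 10:12 am–10:36 am, 12:55 pm–1:24 pm.
A ∪ B = 4:26 am–9:30 am, 10:09 am–1:35 pm.
That is 2 disjoint pieces.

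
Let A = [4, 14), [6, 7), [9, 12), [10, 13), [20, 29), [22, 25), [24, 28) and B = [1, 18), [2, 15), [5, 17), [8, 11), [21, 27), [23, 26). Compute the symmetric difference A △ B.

[1, 4) ∪ [14, 18) ∪ [20, 21) ∪ [27, 29)

Merge the first list: [4, 14), [20, 29).
Merge the second list: [1, 18), [21, 27).
A \ B = [20, 21), [27, 29).
B \ A = [1, 4), [14, 18).
Union of the two gives the symmetric difference.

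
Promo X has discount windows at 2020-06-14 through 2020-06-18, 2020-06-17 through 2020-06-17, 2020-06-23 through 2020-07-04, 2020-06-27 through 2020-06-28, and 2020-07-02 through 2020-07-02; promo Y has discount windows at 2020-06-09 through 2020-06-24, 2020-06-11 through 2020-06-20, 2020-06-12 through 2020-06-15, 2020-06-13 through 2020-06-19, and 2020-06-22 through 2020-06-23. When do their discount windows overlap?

2020-06-14 through 2020-06-18, 2020-06-23 through 2020-06-24

First set merges to 2020-06-14 through 2020-06-18, 2020-06-23 through 2020-07-04.
Second set merges to 2020-06-09 through 2020-06-24.
2020-06-14 through 2020-06-18 meets the second set on 2020-06-14 through 2020-06-18.
2020-06-23 through 2020-07-04 meets the second set on 2020-06-23 through 2020-06-24.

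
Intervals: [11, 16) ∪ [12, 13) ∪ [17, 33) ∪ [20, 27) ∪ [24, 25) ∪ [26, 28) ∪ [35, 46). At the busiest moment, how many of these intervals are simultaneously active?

3

At 24, 3 of the intervals are simultaneously active.
No point has more.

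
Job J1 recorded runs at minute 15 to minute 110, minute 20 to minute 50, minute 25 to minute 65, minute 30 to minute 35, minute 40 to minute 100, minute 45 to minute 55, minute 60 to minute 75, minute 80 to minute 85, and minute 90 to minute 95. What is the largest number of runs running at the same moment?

Sweep endpoints in order; track running count of active intervals.
Peak of 5 reached at minute 45.

5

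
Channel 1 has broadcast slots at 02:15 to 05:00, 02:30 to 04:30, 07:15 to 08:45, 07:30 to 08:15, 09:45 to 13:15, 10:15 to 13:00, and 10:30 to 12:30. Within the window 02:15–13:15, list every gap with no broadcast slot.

05:00–07:15, 08:45–09:45

After merging, the occupied span is 02:15–05:00, 07:15–08:45, 09:45–13:15.
Uncovered inside 02:15–13:15: 05:00–07:15, 08:45–09:45.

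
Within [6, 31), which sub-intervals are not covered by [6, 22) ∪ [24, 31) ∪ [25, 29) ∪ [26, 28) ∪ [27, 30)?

[22, 24)

The merged coverage is [6, 22), [24, 31).
Complement within [6, 31): [22, 24).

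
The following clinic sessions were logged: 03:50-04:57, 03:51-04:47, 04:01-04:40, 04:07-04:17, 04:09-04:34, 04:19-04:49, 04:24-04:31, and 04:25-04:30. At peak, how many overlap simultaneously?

Sweep endpoints in order; track running count of active intervals.
Peak of 7 reached at 04:25.

7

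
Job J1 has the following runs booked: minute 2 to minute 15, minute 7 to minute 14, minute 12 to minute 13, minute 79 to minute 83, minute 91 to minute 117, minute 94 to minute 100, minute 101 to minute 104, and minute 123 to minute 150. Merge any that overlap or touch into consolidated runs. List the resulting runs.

minute 7 to minute 14 overlaps/touches minute 2 to minute 15 → extend to minute 2 to minute 15.
minute 12 to minute 13 overlaps/touches minute 2 to minute 15 → extend to minute 2 to minute 15.
minute 79 to minute 83 is disjoint → start new block.
minute 91 to minute 117 is disjoint → start new block.
minute 94 to minute 100 overlaps/touches minute 91 to minute 117 → extend to minute 91 to minute 117.
minute 101 to minute 104 overlaps/touches minute 91 to minute 117 → extend to minute 91 to minute 117.
minute 123 to minute 150 is disjoint → start new block.

minute 2 to minute 15, minute 79 to minute 83, minute 91 to minute 117, minute 123 to minute 150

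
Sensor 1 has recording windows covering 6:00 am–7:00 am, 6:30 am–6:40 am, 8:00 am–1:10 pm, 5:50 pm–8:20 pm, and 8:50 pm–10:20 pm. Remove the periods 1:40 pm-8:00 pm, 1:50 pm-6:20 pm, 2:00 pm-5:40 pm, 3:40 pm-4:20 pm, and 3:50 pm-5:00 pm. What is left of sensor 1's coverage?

Merge the first list: 6:00 am–7:00 am, 8:00 am–1:10 pm, 5:50 pm–8:20 pm, 8:50 pm–10:20 pm.
Merge the second list: 1:40 pm–8:00 pm.
6:00 am–7:00 am: nothing removed.
8:00 am–1:10 pm: nothing removed.
5:50 pm–8:20 pm \ B = 8:00 pm–8:20 pm.
8:50 pm–10:20 pm: nothing removed.

6:00 am–7:00 am, 8:00 am–1:10 pm, 8:00 pm–8:20 pm, 8:50 pm–10:20 pm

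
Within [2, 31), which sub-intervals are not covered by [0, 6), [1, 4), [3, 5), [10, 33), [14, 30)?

After merging, the occupied span is [0, 6), [10, 33).
Uncovered inside [2, 31): [6, 10).

[6, 10)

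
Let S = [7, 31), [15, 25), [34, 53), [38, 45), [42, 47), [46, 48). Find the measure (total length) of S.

Merged: [7, 31), [34, 53).
Lengths: 24 + 19 = 43.

43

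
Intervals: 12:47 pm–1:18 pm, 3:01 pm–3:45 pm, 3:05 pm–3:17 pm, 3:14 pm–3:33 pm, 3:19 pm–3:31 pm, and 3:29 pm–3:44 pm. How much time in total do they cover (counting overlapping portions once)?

1 h 15 min

Merged: 12:47 pm–1:18 pm, 3:01 pm–3:45 pm.
Lengths: 31 min + 44 min = 1 h 15 min.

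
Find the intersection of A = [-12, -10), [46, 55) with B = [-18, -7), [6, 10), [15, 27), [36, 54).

[-12, -10) overlaps B on [-12, -10).
[46, 55) overlaps B on [46, 54).

[-12, -10) ∪ [46, 54)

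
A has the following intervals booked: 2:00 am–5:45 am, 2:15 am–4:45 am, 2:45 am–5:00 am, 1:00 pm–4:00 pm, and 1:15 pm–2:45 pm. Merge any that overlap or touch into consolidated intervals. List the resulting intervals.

2:15 am–4:45 am overlaps/touches 2:00 am–5:45 am → extend to 2:00 am–5:45 am.
2:45 am–5:00 am overlaps/touches 2:00 am–5:45 am → extend to 2:00 am–5:45 am.
1:00 pm–4:00 pm is disjoint → start new block.
1:15 pm–2:45 pm overlaps/touches 1:00 pm–4:00 pm → extend to 1:00 pm–4:00 pm.

2:00 am–5:45 am, 1:00 pm–4:00 pm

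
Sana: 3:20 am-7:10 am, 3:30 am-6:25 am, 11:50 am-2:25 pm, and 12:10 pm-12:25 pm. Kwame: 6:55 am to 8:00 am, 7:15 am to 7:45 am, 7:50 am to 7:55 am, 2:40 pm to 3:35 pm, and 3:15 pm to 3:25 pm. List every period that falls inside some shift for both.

6:55 am–7:10 am

First set merges to 3:20 am–7:10 am, 11:50 am–2:25 pm.
Second set merges to 6:55 am–8:00 am, 2:40 pm–3:35 pm.
3:20 am–7:10 am meets the second set on 6:55 am–7:10 am.
11:50 am–2:25 pm: no overlap with the second set.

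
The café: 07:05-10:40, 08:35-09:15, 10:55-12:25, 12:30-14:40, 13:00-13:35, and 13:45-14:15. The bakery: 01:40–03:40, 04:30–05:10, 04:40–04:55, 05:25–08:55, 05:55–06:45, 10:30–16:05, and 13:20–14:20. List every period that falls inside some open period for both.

07:05-08:55, 10:30-10:40, 10:55-12:25, 12:30-14:40

A, merged: 07:05-10:40, 10:55-12:25, 12:30-14:40.
B, merged: 01:40-03:40, 04:30-05:10, 05:25-08:55, 10:30-16:05.
07:05-10:40 overlaps B on 07:05-08:55, 10:30-10:40.
10:55-12:25 overlaps B on 10:55-12:25.
12:30-14:40 overlaps B on 12:30-14:40.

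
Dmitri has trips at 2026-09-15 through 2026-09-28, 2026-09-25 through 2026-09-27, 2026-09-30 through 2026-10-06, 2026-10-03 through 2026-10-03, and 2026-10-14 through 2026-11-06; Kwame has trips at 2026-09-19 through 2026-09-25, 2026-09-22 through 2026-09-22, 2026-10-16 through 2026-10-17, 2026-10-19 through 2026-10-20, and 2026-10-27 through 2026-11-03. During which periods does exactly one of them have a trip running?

2026-09-15 through 2026-09-18, 2026-09-26 through 2026-09-28, 2026-09-30 through 2026-10-06, 2026-10-14 through 2026-10-15, 2026-10-18 through 2026-10-18, 2026-10-21 through 2026-10-26, 2026-11-04 through 2026-11-06

A, merged: 2026-09-15 through 2026-09-28, 2026-09-30 through 2026-10-06, 2026-10-14 through 2026-11-06.
B, merged: 2026-09-19 through 2026-09-25, 2026-10-16 through 2026-10-17, 2026-10-19 through 2026-10-20, 2026-10-27 through 2026-11-03.
A but not B: 2026-09-15 through 2026-09-18, 2026-09-26 through 2026-09-28, 2026-09-30 through 2026-10-06, 2026-10-14 through 2026-10-15, 2026-10-18 through 2026-10-18, 2026-10-21 through 2026-10-26, 2026-11-04 through 2026-11-06.
B but not A: none.
Combining gives A △ B.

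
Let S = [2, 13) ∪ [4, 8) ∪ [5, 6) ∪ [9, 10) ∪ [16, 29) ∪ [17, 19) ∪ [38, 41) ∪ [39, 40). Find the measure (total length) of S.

Merged: [2, 13), [16, 29), [38, 41).
Lengths: 11 + 13 + 3 = 27.

27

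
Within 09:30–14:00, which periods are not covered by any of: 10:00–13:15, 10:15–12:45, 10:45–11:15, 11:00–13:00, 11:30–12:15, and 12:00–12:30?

After merging, the occupied span is 10:00–13:15.
Uncovered inside 09:30–14:00: 09:30–10:00, 13:15–14:00.

09:30–10:00, 13:15–14:00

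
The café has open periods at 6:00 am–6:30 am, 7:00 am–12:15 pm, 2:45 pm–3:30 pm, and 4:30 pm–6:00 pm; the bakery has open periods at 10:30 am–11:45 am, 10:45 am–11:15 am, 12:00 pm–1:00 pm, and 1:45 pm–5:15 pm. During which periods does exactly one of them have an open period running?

6:00 am–6:30 am, 7:00 am–10:30 am, 11:45 am–12:00 pm, 12:15 pm–1:00 pm, 1:45 pm–2:45 pm, 3:30 pm–4:30 pm, 5:15 pm–6:00 pm

Second set merges to 10:30 am–11:45 am, 12:00 pm–1:00 pm, 1:45 pm–5:15 pm.
Only in the first: 6:00 am–6:30 am, 7:00 am–10:30 am, 11:45 am–12:00 pm, 5:15 pm–6:00 pm.
Only in the second: 12:15 pm–1:00 pm, 1:45 pm–2:45 pm, 3:30 pm–4:30 pm.
Together these are the periods covered by exactly one.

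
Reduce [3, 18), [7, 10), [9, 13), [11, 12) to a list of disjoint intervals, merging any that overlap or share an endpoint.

[7, 10) overlaps/touches [3, 18) → extend to [3, 18).
[9, 13) overlaps/touches [3, 18) → extend to [3, 18).
[11, 12) overlaps/touches [3, 18) → extend to [3, 18).

[3, 18)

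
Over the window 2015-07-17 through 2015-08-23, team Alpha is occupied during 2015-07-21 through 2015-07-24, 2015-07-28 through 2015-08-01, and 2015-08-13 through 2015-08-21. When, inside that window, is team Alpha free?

The merged coverage is 2015-07-21 through 2015-07-24, 2015-07-28 through 2015-08-01, 2015-08-13 through 2015-08-21.
Complement within 2015-07-17 through 2015-08-23: 2015-07-17 through 2015-07-20, 2015-07-25 through 2015-07-27, 2015-08-02 through 2015-08-12, 2015-08-22 through 2015-08-23.

2015-07-17 through 2015-07-20, 2015-07-25 through 2015-07-27, 2015-08-02 through 2015-08-12, 2015-08-22 through 2015-08-23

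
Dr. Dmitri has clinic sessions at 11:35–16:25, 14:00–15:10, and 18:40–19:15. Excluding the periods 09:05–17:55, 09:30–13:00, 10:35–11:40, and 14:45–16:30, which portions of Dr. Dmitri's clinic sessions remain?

A, merged: 11:35–16:25, 18:40–19:15.
B, merged: 09:05–17:55.
11:35–16:25: fully covered by B → removed.
18:40–19:15: no B overlap → unchanged.

18:40–19:15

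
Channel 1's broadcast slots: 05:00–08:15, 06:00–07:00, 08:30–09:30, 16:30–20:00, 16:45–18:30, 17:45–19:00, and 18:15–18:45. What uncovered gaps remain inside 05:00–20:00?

The merged coverage is 05:00-08:15, 08:30-09:30, 16:30-20:00.
Complement within 05:00-20:00: 08:15-08:30, 09:30-16:30.

08:15-08:30, 09:30-16:30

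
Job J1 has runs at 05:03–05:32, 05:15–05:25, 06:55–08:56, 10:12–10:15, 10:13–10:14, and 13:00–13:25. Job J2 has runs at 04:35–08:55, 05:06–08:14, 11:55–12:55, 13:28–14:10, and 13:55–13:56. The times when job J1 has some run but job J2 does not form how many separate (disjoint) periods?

First set merges to 05:03–05:32, 06:55–08:56, 10:12–10:15, 13:00–13:25.
Second set merges to 04:35–08:55, 11:55–12:55, 13:28–14:10.
A \ B = 08:55–08:56, 10:12–10:15, 13:00–13:25.
That is 3 disjoint pieces.

3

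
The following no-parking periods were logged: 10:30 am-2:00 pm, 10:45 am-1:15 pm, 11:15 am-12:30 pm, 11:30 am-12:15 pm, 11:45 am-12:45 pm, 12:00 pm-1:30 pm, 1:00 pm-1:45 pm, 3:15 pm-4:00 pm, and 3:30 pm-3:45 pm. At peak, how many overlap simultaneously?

6

Sweep endpoints in order; track running count of active intervals.
Peak of 6 reached at 12:00 pm.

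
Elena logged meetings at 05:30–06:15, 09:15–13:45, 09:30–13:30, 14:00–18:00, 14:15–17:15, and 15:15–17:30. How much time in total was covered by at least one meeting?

Merged: 05:30–06:15, 09:15–13:45, 14:00–18:00.
Lengths: 45 min + 4 h 30 min + 4 h = 9 h 15 min.

9 h 15 min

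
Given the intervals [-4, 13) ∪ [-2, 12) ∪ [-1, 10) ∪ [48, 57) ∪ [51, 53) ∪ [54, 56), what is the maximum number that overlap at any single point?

At -1, 3 of the intervals are simultaneously active.
No point has more.

3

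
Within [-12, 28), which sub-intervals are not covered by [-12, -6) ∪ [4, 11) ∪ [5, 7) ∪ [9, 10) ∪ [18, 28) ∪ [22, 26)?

Covered (merged): [-12, -6), [4, 11), [18, 28).
Gaps within [-12, 28): [-6, 4), [11, 18).

[-6, 4) ∪ [11, 18)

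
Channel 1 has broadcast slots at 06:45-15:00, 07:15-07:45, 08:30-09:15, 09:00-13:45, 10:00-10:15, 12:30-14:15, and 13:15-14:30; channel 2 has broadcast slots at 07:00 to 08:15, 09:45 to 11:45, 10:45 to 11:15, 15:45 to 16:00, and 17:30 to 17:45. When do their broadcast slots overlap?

07:00-08:15, 09:45-11:45

First set merges to 06:45-15:00.
Second set merges to 07:00-08:15, 09:45-11:45, 15:45-16:00, 17:30-17:45.
06:45-15:00 meets the second set on 07:00-08:15, 09:45-11:45.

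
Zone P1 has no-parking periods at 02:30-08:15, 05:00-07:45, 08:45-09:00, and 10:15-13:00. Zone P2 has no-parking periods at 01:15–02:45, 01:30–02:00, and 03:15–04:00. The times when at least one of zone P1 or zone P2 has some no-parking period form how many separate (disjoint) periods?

3

Merge the first list: 02:30–08:15, 08:45–09:00, 10:15–13:00.
Merge the second list: 01:15–02:45, 03:15–04:00.
A ∪ B = 01:15–08:15, 08:45–09:00, 10:15–13:00.
That is 3 disjoint pieces.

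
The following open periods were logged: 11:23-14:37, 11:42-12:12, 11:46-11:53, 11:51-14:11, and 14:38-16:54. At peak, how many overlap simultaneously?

Sweep endpoints in order; track running count of active intervals.
Peak of 4 reached at 11:51.

4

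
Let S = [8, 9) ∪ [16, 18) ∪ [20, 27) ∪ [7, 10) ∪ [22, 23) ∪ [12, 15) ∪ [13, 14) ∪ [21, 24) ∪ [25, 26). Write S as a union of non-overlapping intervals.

Sort by start: [7, 10), [8, 9), [12, 15), [13, 14), [16, 18), [20, 27), [21, 24), [22, 23), [25, 26).
[8, 9) overlaps/touches [7, 10) → extend to [7, 10).
[12, 15) is disjoint → start new block.
[13, 14) overlaps/touches [12, 15) → extend to [12, 15).
[16, 18) is disjoint → start new block.
[20, 27) is disjoint → start new block.
[21, 24) overlaps/touches [20, 27) → extend to [20, 27).
[22, 23) overlaps/touches [20, 27) → extend to [20, 27).
[25, 26) overlaps/touches [20, 27) → extend to [20, 27).

[7, 10) ∪ [12, 15) ∪ [16, 18) ∪ [20, 27)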